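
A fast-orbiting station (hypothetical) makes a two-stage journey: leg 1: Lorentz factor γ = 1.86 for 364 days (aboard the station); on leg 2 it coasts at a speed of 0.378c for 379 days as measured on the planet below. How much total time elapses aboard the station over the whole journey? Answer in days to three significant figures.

τ = 715 days

Leg 1: 364 days is already measured aboard the station.
Leg 2: γ = 1/√(1 − 0.378²) = 1/√0.8571 = 1.080; τ_2 = 379/1.080 = 350.9 days.
Total: 364.0 + 350.9 days.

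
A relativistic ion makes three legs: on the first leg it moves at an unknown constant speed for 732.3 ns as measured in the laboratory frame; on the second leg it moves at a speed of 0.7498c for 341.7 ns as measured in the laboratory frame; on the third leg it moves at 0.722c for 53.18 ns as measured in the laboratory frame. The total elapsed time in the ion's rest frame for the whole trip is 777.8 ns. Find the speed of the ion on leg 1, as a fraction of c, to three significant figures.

β = 0.711

Leg 1: speed unknown; τ_1 = 732.3/γ_1.
Leg 2: γ = 1/√(1 − 0.7498²) = 1/√0.4378 = 1.511; τ_2 = 341.7/1.511 = 226.1 ns.
Leg 3: γ = 1/√(1 − 0.722²) = 1/√0.4787 = 1.445; τ_3 = 53.18/1.445 = 36.79 ns.
Total proper time: τ_1 + 226.1 + 36.79 = 777.8, so τ_1 = 777.8 − 262.9 = 514.9 ns.
γ_1 = 732.3/514.9 = 1.422; β = √(1 − 1/γ²) = √0.5056.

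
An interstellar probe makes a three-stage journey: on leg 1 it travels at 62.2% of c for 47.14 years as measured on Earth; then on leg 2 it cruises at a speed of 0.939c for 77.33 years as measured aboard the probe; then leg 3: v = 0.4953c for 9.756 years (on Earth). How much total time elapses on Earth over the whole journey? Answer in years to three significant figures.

Δt = 282 years

Leg 1: 47.14 years is already measured on Earth.
Leg 2: γ = 1/√(1 − 0.939²) = 1/√0.1183 = 2.908; Δt_2 = 2.908 × 77.33 = 224.9 years.
Leg 3: 9.756 years is already measured on Earth.
Total: 47.14 + 224.9 + 9.756 years.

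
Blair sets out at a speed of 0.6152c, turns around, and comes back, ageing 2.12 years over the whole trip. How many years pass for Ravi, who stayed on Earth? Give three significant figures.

γ = 1/√(1 − 0.6152²) = 1/√0.6215 = 1.268
Earth-frame duration is the dilated interval: Δt = γτ = 1.268 × 2.12 years.

Δt = 2.69 years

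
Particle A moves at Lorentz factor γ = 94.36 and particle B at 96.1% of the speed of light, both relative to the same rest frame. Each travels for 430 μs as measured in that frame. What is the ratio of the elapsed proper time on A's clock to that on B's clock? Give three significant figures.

A: γ = 94.36. B: β = 0.961; γ = 1/√(1 − 0.961²) = 1/√0.07648 = 3.616.
τ_A/τ_B = γ_B/γ_A = 3.616/94.36 = 0.03832, so τ_A/τ_B = 0.03832.

τ_A/τ_B = 0.0383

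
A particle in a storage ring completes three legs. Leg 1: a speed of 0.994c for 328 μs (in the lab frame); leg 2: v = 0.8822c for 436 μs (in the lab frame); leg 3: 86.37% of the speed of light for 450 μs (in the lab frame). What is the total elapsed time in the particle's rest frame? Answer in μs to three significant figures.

τ = 468 μs

Leg 1: γ = 1/√(1 − 0.994²) = 1/√0.01196 = 9.142; τ_1 = 328/9.142 = 35.88 μs.
Leg 2: γ = 1/√(1 − 0.8822²) = 1/√0.2217 = 2.124; τ_2 = 436/2.124 = 205.3 μs.
Leg 3: β = 0.8637; γ = 1/√(1 − 0.8637²) = 1/√0.2540 = 1.984; τ_3 = 450/1.984 = 226.8 μs.
Total: 35.88 + 205.3 + 226.8 μs.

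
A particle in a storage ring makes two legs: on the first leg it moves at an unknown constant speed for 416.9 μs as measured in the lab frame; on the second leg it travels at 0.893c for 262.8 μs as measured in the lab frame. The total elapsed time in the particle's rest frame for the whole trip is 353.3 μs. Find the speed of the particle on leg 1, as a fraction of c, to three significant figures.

Leg 1: speed unknown; τ_1 = 416.9/γ_1.
Leg 2: γ = 1/√(1 − 0.893²) = 1/√0.2026 = 2.222; τ_2 = 262.8/2.222 = 118.3 μs.
Total proper time: τ_1 + 118.3 = 353.3, so τ_1 = 353.3 − 118.3 = 235.0 μs.
γ_1 = 416.9/235.0 = 1.774; β = √(1 − 1/γ²) = √0.6822.

β = 0.826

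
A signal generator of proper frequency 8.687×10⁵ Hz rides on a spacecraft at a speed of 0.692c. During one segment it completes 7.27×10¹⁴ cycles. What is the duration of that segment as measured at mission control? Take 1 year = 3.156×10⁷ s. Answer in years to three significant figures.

Δt = 36.7 years

γ = 1/√(1 − 0.692²) = 1/√0.5211 = 1.385
Proper time for N cycles: τ = N/f = 7.27×10¹⁴/(8.687×10⁵) = 8.369×10⁸ s = 26.52 years.
Lab-frame duration Δt = γτ = 1.385 × 26.52 = 36.73 years.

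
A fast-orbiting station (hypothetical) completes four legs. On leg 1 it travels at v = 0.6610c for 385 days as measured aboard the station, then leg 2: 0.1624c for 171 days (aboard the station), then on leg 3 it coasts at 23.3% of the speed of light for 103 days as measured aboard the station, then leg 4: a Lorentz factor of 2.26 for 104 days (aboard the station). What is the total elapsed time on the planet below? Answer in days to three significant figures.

Δt = 1030 days

Leg 1: γ = 1/√(1 − 0.6610²) = 1/√0.5631 = 1.333; Δt_1 = 1.333 × 385 = 513.1 days.
Leg 2: γ = 1/√(1 − 0.1624²) = 1/√0.9736 = 1.013; Δt_2 = 1.013 × 171 = 173.3 days.
Leg 3: β = 0.233; γ = 1/√(1 − 0.233²) = 1/√0.9457 = 1.028; Δt_3 = 1.028 × 103 = 105.9 days.
Leg 4: γ = 2.26; Δt_4 = 2.260 × 104 = 235.0 days.
Total: 513.1 + 173.3 + 105.9 + 235.0 days.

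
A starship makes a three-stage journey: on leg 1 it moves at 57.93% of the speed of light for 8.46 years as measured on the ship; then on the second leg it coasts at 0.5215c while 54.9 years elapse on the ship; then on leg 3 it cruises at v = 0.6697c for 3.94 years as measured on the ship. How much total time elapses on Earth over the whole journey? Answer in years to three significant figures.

Leg 1: β = 0.5793; γ = 1/√(1 − 0.5793²) = 1/√0.6644 = 1.227; Δt_1 = 1.227 × 8.46 = 10.38 years.
Leg 2: γ = 1/√(1 − 0.5215²) = 1/√0.7280 = 1.172; Δt_2 = 1.172 × 54.9 = 64.34 years.
Leg 3: γ = 1/√(1 − 0.6697²) = 1/√0.5515 = 1.347; Δt_3 = 1.347 × 3.94 = 5.305 years.
Total: 10.38 + 64.34 + 5.305 years.

Δt = 80.0 years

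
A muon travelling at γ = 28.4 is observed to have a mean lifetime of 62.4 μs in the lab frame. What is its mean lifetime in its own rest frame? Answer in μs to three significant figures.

τ₀ = 2.20 μs

γ = 28.4
The lab-frame lifetime is the dilated interval; the proper lifetime is τ₀ = Δt/γ = 62.4/28.40 μs.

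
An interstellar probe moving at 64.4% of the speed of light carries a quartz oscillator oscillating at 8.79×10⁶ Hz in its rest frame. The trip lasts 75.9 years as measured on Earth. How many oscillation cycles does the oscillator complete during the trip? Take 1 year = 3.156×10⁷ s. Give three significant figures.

β = 0.644; γ = 1/√(1 − 0.644²) = 1/√0.5853 = 1.307
The oscillator's own cycle count is N = f × τ where τ is the proper time aboard the probe. τ = Δt/γ = 75.9/1.307 = 58.07 years = 1.833×10⁹ s.
N = 8.79×10⁶ × 1.833×10⁹ = 1.611×10¹⁶.

N = 1.61×10¹⁶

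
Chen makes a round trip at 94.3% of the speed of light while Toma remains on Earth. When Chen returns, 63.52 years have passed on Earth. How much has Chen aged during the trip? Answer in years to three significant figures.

β = 0.943; γ = 1/√(1 − 0.943²) = 1/√0.1108 = 3.005
Chen's clock measures proper time along the trip: τ = Δt/γ = 63.52/3.005 years.

τ = 21.1 years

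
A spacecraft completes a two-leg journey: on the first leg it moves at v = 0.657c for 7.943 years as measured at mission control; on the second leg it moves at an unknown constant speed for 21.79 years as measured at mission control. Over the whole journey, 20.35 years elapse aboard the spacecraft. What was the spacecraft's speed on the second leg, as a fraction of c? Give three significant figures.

Leg 1: γ = 1/√(1 − 0.657²) = 1/√0.5684 = 1.326; τ_1 = 7.943/1.326 = 5.988 years.
Leg 2: speed unknown; τ_2 = 21.79/γ_2.
Total proper time: 5.988 + τ_2 = 20.35, so τ_2 = 20.35 − 5.988 = 14.36 years.
γ_2 = 21.79/14.36 = 1.517; β = √(1 − 1/γ²) = √0.5656.

β = 0.752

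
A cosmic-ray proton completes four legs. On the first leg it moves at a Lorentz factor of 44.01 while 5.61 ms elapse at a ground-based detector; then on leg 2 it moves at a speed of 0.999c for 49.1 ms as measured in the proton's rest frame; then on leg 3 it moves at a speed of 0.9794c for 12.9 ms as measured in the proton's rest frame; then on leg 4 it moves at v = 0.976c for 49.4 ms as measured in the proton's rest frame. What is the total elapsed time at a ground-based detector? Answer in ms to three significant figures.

Leg 1: 5.61 ms is already measured at a ground-based detector.
Leg 2: γ = 1/√(1 − 0.999²) = 1/√0.001999 = 22.37; Δt_2 = 22.37 × 49.1 = 1098 ms.
Leg 3: γ = 1/√(1 − 0.9794²) = 1/√0.04078 = 4.952; Δt_3 = 4.952 × 12.9 = 63.88 ms.
Leg 4: γ = 1/√(1 − 0.976²) = 1/√0.04742 = 4.592; Δt_4 = 4.592 × 49.4 = 226.8 ms.
Total: 5.610 + 1098 + 63.88 + 226.8 ms.

Δt = 1390 ms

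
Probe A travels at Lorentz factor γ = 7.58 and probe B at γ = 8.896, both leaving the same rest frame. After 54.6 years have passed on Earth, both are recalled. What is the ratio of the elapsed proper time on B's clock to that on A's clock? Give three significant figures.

A: γ = 7.58. B: γ = 8.896.
τ_A/τ_B = γ_B/γ_A = 8.896/7.580 = 1.174, so τ_B/τ_A = 0.8521.

τ_B/τ_A = 0.852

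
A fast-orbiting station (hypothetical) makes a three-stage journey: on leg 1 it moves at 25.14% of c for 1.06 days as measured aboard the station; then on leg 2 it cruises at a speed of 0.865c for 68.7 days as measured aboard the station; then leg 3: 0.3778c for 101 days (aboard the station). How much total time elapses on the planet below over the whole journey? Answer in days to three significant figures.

Δt = 247 days

Leg 1: β = 0.2514; γ = 1/√(1 − 0.2514²) = 1/√0.9368 = 1.033; Δt_1 = 1.033 × 1.06 = 1.095 days.
Leg 2: γ = 1/√(1 − 0.865²) = 1/√0.2518 = 1.993; Δt_2 = 1.993 × 68.7 = 136.9 days.
Leg 3: γ = 1/√(1 − 0.3778²) = 1/√0.8573 = 1.080; Δt_3 = 1.080 × 101 = 109.1 days.
Total: 1.095 + 136.9 + 109.1 days.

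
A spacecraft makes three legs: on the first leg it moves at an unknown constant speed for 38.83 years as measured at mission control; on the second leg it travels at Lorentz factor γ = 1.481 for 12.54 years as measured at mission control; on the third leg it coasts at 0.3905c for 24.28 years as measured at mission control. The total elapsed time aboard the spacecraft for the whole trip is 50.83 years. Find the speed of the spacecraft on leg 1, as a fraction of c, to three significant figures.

Leg 1: speed unknown; τ_1 = 38.83/γ_1.
Leg 2: γ = 1.481; τ_2 = 12.54/1.481 = 8.467 years.
Leg 3: γ = 1/√(1 − 0.3905²) = 1/√0.8475 = 1.086; τ_3 = 24.28/1.086 = 22.35 years.
Total proper time: τ_1 + 8.467 + 22.35 = 50.83, so τ_1 = 50.83 − 30.82 = 20.01 years.
γ_1 = 38.83/20.01 = 1.940; β = √(1 − 1/γ²) = √0.7344.

β = 0.857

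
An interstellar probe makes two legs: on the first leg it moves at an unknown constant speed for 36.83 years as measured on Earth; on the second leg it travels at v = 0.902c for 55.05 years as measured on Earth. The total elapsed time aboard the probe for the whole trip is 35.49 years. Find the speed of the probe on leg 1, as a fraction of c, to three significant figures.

β = 0.948

Leg 1: speed unknown; τ_1 = 36.83/γ_1.
Leg 2: γ = 1/√(1 − 0.902²) = 1/√0.1864 = 2.316; τ_2 = 55.05/2.316 = 23.77 years.
Total proper time: τ_1 + 23.77 = 35.49, so τ_1 = 35.49 − 23.77 = 11.72 years.
γ_1 = 36.83/11.72 = 3.142; β = √(1 − 1/γ²) = √0.8987.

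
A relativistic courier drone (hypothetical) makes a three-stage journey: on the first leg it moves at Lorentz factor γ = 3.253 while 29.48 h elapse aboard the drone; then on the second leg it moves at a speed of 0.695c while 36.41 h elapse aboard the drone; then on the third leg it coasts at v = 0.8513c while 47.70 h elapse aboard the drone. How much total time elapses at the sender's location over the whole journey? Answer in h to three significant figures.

Δt = 237 h

Leg 1: γ = 3.253; Δt_1 = 3.253 × 29.48 = 95.90 h.
Leg 2: γ = 1/√(1 − 0.695²) = 1/√0.5170 = 1.391; Δt_2 = 1.391 × 36.41 = 50.64 h.
Leg 3: γ = 1/√(1 − 0.8513²) = 1/√0.2753 = 1.906; Δt_3 = 1.906 × 47.70 = 90.91 h.
Total: 95.90 + 50.64 + 90.91 h.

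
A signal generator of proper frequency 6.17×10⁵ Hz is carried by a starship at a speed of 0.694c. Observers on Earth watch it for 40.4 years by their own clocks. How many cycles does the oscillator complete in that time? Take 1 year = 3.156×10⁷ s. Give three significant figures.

N = 5.66×10¹⁴

γ = 1/√(1 − 0.694²) = 1/√0.5184 = 1.389
During 40.4 years of lab time, the oscillator's proper time advances by τ = Δt/γ = 40.4/1.389 = 29.09 years = 9.180×10⁸ s.
N = f × τ = 6.17×10⁵ × 9.180×10⁸ = 5.664×10¹⁴.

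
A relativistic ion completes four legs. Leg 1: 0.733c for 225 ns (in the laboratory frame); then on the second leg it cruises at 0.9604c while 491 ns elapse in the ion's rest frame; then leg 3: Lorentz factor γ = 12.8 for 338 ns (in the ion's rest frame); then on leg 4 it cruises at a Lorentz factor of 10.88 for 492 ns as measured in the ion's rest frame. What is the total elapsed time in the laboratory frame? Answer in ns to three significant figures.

Leg 1: 225 ns is already measured in the laboratory frame.
Leg 2: γ = 1/√(1 − 0.9604²) = 1/√0.07763 = 3.589; Δt_2 = 3.589 × 491 = 1762 ns.
Leg 3: γ = 12.8; Δt_3 = 12.80 × 338 = 4326 ns.
Leg 4: γ = 10.88; Δt_4 = 10.88 × 492 = 5353 ns.
Total: 225.0 + 1762 + 4326 + 5353 ns.

Δt = 1.17×10⁴ ns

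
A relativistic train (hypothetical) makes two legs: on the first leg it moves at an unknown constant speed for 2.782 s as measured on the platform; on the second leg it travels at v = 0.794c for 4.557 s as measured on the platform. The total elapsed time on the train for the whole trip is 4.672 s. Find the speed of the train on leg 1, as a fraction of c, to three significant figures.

Leg 1: speed unknown; τ_1 = 2.782/γ_1.
Leg 2: γ = 1/√(1 − 0.794²) = 1/√0.3696 = 1.645; τ_2 = 4.557/1.645 = 2.770 s.
Total proper time: τ_1 + 2.770 = 4.672, so τ_1 = 4.672 − 2.770 = 1.902 s.
γ_1 = 2.782/1.902 = 1.463; β = √(1 − 1/γ²) = √0.5327.

β = 0.730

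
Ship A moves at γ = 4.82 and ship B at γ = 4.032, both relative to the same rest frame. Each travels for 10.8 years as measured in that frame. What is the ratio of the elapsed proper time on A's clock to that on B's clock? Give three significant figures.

τ_A/τ_B = 0.837

A: γ = 4.82. B: γ = 4.032.
τ_A/τ_B = γ_B/γ_A = 4.032/4.820 = 0.8365, so τ_A/τ_B = 0.8365.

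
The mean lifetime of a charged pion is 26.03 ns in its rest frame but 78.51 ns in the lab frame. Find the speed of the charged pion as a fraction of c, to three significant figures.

γ = Δt/τ₀ = 78.51/26.03 = 3.016
β = √(1 − 1/γ²) = √(1 − 0.1099) = √0.8901

v = 0.943c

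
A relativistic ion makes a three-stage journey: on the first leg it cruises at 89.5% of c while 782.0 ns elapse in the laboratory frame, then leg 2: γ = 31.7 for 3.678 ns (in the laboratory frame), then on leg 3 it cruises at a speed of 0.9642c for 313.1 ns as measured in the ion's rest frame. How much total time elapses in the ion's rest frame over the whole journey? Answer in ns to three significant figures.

τ = 662 ns

Leg 1: β = 0.895; γ = 1/√(1 − 0.895²) = 1/√0.1990 = 2.242; τ_1 = 782.0/2.242 = 348.8 ns.
Leg 2: γ = 31.7; τ_2 = 3.678/31.70 = 0.1160 ns.
Leg 3: 313.1 ns is already measured in the ion's rest frame.
Total: 348.8 + 0.1160 + 313.1 ns.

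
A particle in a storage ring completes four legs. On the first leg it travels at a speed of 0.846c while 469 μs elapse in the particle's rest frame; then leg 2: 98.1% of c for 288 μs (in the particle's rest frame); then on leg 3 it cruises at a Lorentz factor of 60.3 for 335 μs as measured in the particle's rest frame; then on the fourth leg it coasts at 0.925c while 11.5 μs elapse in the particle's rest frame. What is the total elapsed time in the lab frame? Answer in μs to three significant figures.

Leg 1: γ = 1/√(1 − 0.846²) = 1/√0.2843 = 1.876; Δt_1 = 1.876 × 469 = 879.6 μs.
Leg 2: β = 0.981; γ = 1/√(1 − 0.981²) = 1/√0.03764 = 5.154; Δt_2 = 5.154 × 288 = 1484 μs.
Leg 3: γ = 60.3; Δt_3 = 60.30 × 335 = 2.020×10⁴ μs.
Leg 4: γ = 1/√(1 − 0.925²) = 1/√0.1444 = 2.632; Δt_4 = 2.632 × 11.5 = 30.27 μs.
Total: 879.6 + 1484 + 2.020×10⁴ + 30.27 μs.

Δt = 2.26×10⁴ μs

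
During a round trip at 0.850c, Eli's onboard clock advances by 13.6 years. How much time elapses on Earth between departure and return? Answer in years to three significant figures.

γ = 1/√(1 − 0.850²) = 1/√0.2775 = 1.898
Earth-frame duration is the dilated interval: Δt = γτ = 1.898 × 13.6 years.

Δt = 25.8 years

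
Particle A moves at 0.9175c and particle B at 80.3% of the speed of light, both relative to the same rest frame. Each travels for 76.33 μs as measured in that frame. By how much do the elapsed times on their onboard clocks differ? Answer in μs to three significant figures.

A: γ = 1/√(1 − 0.9175²) = 1/√0.1582 = 2.514; τ_A = 76.33/2.514 = 30.36 μs.
B: β = 0.803; γ = 1/√(1 − 0.803²) = 1/√0.3552 = 1.678; τ_B = 76.33/1.678 = 45.49 μs.

|τ_A − τ_B| = 15.1 μs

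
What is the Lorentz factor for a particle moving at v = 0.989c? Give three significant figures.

γ = 1/√(1 − 0.989²) = 1/√0.02188 = 6.761

γ = 6.76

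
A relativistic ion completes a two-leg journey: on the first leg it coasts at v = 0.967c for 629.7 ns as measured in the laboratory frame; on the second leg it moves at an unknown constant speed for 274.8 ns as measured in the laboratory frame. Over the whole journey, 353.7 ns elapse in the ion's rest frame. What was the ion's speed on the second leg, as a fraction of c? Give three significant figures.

Leg 1: γ = 1/√(1 − 0.967²) = 1/√0.06491 = 3.925; τ_1 = 629.7/3.925 = 160.4 ns.
Leg 2: speed unknown; τ_2 = 274.8/γ_2.
Total proper time: 160.4 + τ_2 = 353.7, so τ_2 = 353.7 − 160.4 = 193.3 ns.
γ_2 = 274.8/193.3 = 1.422; β = √(1 − 1/γ²) = √0.5054.

β = 0.711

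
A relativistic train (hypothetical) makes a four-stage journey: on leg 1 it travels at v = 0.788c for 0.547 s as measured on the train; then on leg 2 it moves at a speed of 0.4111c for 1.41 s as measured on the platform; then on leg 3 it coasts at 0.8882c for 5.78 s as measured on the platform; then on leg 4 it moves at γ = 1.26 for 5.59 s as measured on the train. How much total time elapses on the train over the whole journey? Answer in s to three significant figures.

τ = 10.1 s

Leg 1: 0.547 s is already measured on the train.
Leg 2: γ = 1/√(1 − 0.4111²) = 1/√0.8310 = 1.097; τ_2 = 1.41/1.097 = 1.285 s.
Leg 3: γ = 1/√(1 − 0.8882²) = 1/√0.2111 = 2.176; τ_3 = 5.78/2.176 = 2.656 s.
Leg 4: 5.59 s is already measured on the train.
Total: 0.5470 + 1.285 + 2.656 + 5.590 s.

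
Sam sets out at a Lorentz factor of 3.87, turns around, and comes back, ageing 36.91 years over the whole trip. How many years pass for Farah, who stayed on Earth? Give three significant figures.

γ = 3.87
Earth-frame duration is the dilated interval: Δt = γτ = 3.870 × 36.91 years.

Δt = 143 years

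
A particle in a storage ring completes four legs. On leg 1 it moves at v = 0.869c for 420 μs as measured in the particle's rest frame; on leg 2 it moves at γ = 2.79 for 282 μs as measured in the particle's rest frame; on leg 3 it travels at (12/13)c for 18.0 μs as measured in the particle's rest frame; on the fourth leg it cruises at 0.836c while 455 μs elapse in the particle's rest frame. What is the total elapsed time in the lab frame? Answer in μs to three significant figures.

Leg 1: γ = 1/√(1 − 0.869²) = 1/√0.2448 = 2.021; Δt_1 = 2.021 × 420 = 848.8 μs.
Leg 2: γ = 2.79; Δt_2 = 2.790 × 282 = 786.8 μs.
Leg 3: γ = 1/√(1 − (12/13)²) = 13/5 = 2.600; Δt_3 = 2.600 × 18.0 = 46.80 μs.
Leg 4: γ = 1/√(1 − 0.836²) = 1/√0.3011 = 1.822; Δt_4 = 1.822 × 455 = 829.2 μs.
Total: 848.8 + 786.8 + 46.80 + 829.2 μs.

Δt = 2510 μs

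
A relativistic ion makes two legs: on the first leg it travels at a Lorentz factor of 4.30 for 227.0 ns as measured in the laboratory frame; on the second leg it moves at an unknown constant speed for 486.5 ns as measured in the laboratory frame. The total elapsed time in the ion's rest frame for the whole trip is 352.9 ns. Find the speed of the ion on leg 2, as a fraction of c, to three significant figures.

Leg 1: γ = 4.30; τ_1 = 227.0/4.300 = 52.79 ns.
Leg 2: speed unknown; τ_2 = 486.5/γ_2.
Total proper time: 52.79 + τ_2 = 352.9, so τ_2 = 352.9 − 52.79 = 300.1 ns.
γ_2 = 486.5/300.1 = 1.621; β = √(1 − 1/γ²) = √0.6195.

β = 0.787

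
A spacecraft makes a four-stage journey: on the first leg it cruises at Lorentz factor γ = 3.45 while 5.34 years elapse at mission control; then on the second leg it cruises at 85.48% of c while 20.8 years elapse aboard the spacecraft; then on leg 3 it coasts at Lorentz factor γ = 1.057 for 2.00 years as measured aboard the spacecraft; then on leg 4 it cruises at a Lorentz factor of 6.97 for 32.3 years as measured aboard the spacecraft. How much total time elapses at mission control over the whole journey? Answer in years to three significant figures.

Δt = 273 years

Leg 1: 5.34 years is already measured at mission control.
Leg 2: β = 0.8548; γ = 1/√(1 − 0.8548²) = 1/√0.2693 = 1.927; Δt_2 = 1.927 × 20.8 = 40.08 years.
Leg 3: γ = 1.057; Δt_3 = 1.057 × 2.00 = 2.114 years.
Leg 4: γ = 6.97; Δt_4 = 6.970 × 32.3 = 225.1 years.
Total: 5.340 + 40.08 + 2.114 + 225.1 years.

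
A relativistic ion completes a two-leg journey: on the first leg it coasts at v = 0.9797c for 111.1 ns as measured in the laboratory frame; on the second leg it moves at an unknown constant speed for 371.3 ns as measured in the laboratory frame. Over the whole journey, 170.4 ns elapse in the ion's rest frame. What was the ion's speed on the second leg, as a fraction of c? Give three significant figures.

Leg 1: γ = 1/√(1 − 0.9797²) = 1/√0.04019 = 4.988; τ_1 = 111.1/4.988 = 22.27 ns.
Leg 2: speed unknown; τ_2 = 371.3/γ_2.
Total proper time: 22.27 + τ_2 = 170.4, so τ_2 = 170.4 − 22.27 = 148.1 ns.
γ_2 = 371.3/148.1 = 2.507; β = √(1 − 1/γ²) = √0.8408.

β = 0.917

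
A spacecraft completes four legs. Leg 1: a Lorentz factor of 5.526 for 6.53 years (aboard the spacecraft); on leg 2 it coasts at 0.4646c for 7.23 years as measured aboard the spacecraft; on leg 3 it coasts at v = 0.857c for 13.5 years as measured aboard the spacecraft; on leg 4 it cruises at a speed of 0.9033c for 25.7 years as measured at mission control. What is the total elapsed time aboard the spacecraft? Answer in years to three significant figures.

Leg 1: 6.53 years is already measured aboard the spacecraft.
Leg 2: 7.23 years is already measured aboard the spacecraft.
Leg 3: 13.5 years is already measured aboard the spacecraft.
Leg 4: γ = 1/√(1 − 0.9033²) = 1/√0.1840 = 2.331; τ_4 = 25.7/2.331 = 11.03 years.
Total: 6.530 + 7.230 + 13.50 + 11.03 years.

τ = 38.3 years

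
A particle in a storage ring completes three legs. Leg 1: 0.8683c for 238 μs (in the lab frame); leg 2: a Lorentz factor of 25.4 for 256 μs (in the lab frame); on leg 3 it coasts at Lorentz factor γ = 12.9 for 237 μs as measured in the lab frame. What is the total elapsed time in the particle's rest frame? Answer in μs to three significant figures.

τ = 147 μs

Leg 1: γ = 1/√(1 − 0.8683²) = 1/√0.2461 = 2.016; τ_1 = 238/2.016 = 118.1 μs.
Leg 2: γ = 25.4; τ_2 = 256/25.40 = 10.08 μs.
Leg 3: γ = 12.9; τ_3 = 237/12.90 = 18.37 μs.
Total: 118.1 + 10.08 + 18.37 μs.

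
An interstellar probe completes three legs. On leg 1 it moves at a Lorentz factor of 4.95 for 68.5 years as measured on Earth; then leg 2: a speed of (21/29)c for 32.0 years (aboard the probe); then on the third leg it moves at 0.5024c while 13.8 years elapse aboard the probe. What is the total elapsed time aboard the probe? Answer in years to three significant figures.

Leg 1: γ = 4.95; τ_1 = 68.5/4.950 = 13.84 years.
Leg 2: 32.0 years is already measured aboard the probe.
Leg 3: 13.8 years is already measured aboard the probe.
Total: 13.84 + 32.00 + 13.80 years.

τ = 59.6 years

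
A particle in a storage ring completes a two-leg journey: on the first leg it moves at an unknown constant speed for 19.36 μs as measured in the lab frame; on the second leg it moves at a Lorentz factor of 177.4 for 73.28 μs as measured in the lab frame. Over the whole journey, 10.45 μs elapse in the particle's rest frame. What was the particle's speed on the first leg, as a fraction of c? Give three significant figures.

β = 0.855

Leg 1: speed unknown; τ_1 = 19.36/γ_1.
Leg 2: γ = 177.4; τ_2 = 73.28/177.4 = 0.4131 μs.
Total proper time: τ_1 + 0.4131 = 10.45, so τ_1 = 10.45 − 0.4131 = 10.04 μs.
γ_1 = 19.36/10.04 = 1.929; β = √(1 − 1/γ²) = √0.7312.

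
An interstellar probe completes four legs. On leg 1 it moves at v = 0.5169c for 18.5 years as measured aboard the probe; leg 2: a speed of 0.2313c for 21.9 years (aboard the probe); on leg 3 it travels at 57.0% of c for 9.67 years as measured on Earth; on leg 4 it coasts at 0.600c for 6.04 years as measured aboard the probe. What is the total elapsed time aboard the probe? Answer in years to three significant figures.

τ = 54.4 years

Leg 1: 18.5 years is already measured aboard the probe.
Leg 2: 21.9 years is already measured aboard the probe.
Leg 3: β = 0.570; γ = 1/√(1 − 0.570²) = 1/√0.6751 = 1.217; τ_3 = 9.67/1.217 = 7.945 years.
Leg 4: 6.04 years is already measured aboard the probe.
Total: 18.50 + 21.90 + 7.945 + 6.040 years.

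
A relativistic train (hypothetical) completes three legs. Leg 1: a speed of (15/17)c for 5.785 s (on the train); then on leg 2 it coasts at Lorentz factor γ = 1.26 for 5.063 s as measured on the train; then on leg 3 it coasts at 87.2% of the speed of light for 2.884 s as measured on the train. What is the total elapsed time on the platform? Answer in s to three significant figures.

Δt = 24.6 s

Leg 1: γ = 1/√(1 − (15/17)²) = 17/8 = 2.125; Δt_1 = 2.125 × 5.785 = 12.29 s.
Leg 2: γ = 1.26; Δt_2 = 1.260 × 5.063 = 6.379 s.
Leg 3: β = 0.872; γ = 1/√(1 − 0.872²) = 1/√0.2396 = 2.043; Δt_3 = 2.043 × 2.884 = 5.892 s.
Total: 12.29 + 6.379 + 5.892 s.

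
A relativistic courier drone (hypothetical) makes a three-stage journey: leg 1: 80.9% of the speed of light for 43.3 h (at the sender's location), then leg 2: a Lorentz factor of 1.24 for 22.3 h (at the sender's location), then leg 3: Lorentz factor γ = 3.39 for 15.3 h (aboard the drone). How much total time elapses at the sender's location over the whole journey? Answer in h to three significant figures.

Leg 1: 43.3 h is already measured at the sender's location.
Leg 2: 22.3 h is already measured at the sender's location.
Leg 3: γ = 3.39; Δt_3 = 3.390 × 15.3 = 51.87 h.
Total: 43.30 + 22.30 + 51.87 h.

Δt = 117 h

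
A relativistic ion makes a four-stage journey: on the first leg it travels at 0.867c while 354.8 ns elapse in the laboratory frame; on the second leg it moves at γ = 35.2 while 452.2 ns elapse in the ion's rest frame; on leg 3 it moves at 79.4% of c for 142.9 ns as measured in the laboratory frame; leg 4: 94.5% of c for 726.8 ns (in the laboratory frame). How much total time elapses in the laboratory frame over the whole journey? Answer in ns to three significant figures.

Leg 1: 354.8 ns is already measured in the laboratory frame.
Leg 2: γ = 35.2; Δt_2 = 35.20 × 452.2 = 1.592×10⁴ ns.
Leg 3: 142.9 ns is already measured in the laboratory frame.
Leg 4: 726.8 ns is already measured in the laboratory frame.
Total: 354.8 + 1.592×10⁴ + 142.9 + 726.8 ns.

Δt = 1.71×10⁴ ns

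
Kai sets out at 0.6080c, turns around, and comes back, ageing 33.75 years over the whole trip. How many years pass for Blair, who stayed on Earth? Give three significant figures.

γ = 1/√(1 − 0.6080²) = 1/√0.6303 = 1.260
Earth-frame duration is the dilated interval: Δt = γτ = 1.260 × 33.75 years.

Δt = 42.5 years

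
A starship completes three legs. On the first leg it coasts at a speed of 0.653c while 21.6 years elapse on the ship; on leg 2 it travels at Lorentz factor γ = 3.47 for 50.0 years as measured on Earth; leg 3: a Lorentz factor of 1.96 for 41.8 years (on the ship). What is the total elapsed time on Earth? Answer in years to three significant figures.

Δt = 160 years

Leg 1: γ = 1/√(1 − 0.653²) = 1/√0.5736 = 1.320; Δt_1 = 1.320 × 21.6 = 28.52 years.
Leg 2: 50.0 years is already measured on Earth.
Leg 3: γ = 1.96; Δt_3 = 1.960 × 41.8 = 81.93 years.
Total: 28.52 + 50.00 + 81.93 years.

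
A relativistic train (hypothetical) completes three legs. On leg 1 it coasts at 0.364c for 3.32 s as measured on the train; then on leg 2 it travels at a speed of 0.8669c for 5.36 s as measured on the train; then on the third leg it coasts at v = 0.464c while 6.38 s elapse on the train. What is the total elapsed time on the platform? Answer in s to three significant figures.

Δt = 21.5 s

Leg 1: γ = 1/√(1 − 0.364²) = 1/√0.8675 = 1.074; Δt_1 = 1.074 × 3.32 = 3.565 s.
Leg 2: γ = 1/√(1 − 0.8669²) = 1/√0.2485 = 2.006; Δt_2 = 2.006 × 5.36 = 10.75 s.
Leg 3: γ = 1/√(1 − 0.464²) = 1/√0.7847 = 1.129; Δt_3 = 1.129 × 6.38 = 7.202 s.
Total: 3.565 + 10.75 + 7.202 s.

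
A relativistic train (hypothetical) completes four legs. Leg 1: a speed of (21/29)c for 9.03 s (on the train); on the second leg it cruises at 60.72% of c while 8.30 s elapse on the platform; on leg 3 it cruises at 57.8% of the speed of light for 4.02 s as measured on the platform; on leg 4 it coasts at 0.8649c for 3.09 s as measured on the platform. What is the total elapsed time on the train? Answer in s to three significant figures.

Leg 1: 9.03 s is already measured on the train.
Leg 2: β = 0.6072; γ = 1/√(1 − 0.6072²) = 1/√0.6313 = 1.259; τ_2 = 8.30/1.259 = 6.595 s.
Leg 3: β = 0.578; γ = 1/√(1 − 0.578²) = 1/√0.6659 = 1.225; τ_3 = 4.02/1.225 = 3.280 s.
Leg 4: γ = 1/√(1 − 0.8649²) = 1/√0.2519 = 1.992; τ_4 = 3.09/1.992 = 1.551 s.
Total: 9.030 + 6.595 + 3.280 + 1.551 s.

τ = 20.5 s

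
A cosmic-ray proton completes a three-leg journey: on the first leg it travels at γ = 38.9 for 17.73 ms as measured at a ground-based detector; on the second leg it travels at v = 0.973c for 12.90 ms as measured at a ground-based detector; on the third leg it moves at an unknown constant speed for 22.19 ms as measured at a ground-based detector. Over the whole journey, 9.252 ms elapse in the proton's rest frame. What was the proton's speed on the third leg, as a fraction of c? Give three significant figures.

Leg 1: γ = 38.9; τ_1 = 17.73/38.90 = 0.4558 ms.
Leg 2: γ = 1/√(1 − 0.973²) = 1/√0.05327 = 4.333; τ_2 = 12.90/4.333 = 2.977 ms.
Leg 3: speed unknown; τ_3 = 22.19/γ_3.
Total proper time: 0.4558 + 2.977 + τ_3 = 9.252, so τ_3 = 9.252 − 3.433 = 5.819 ms.
γ_3 = 22.19/5.819 = 3.813; β = √(1 − 1/γ²) = √0.9312.

β = 0.965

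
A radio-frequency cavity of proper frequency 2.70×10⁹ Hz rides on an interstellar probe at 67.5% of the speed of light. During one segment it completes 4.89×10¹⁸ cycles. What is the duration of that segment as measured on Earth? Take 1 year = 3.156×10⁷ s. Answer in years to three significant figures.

β = 0.675; γ = 1/√(1 − 0.675²) = 1/√0.5444 = 1.355
Proper time for N cycles: τ = N/f = 4.89×10¹⁸/(2.70×10⁹) = 1.811×10⁹ s = 57.39 years.
Lab-frame duration Δt = γτ = 1.355 × 57.39 = 77.78 years.

Δt = 77.8 years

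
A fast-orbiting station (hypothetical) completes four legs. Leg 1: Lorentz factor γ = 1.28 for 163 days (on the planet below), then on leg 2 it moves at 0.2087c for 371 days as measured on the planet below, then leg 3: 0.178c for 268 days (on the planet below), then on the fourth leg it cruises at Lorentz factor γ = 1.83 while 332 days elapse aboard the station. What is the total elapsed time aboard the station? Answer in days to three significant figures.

τ = 1090 days

Leg 1: γ = 1.28; τ_1 = 163/1.280 = 127.3 days.
Leg 2: γ = 1/√(1 − 0.2087²) = 1/√0.9564 = 1.023; τ_2 = 371/1.023 = 362.8 days.
Leg 3: γ = 1/√(1 − 0.178²) = 1/√0.9683 = 1.016; τ_3 = 268/1.016 = 263.7 days.
Leg 4: 332 days is already measured aboard the station.
Total: 127.3 + 362.8 + 263.7 + 332.0 days.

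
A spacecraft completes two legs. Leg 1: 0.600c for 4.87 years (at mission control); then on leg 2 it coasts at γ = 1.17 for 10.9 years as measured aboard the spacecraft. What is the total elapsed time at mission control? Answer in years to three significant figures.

Leg 1: 4.87 years is already measured at mission control.
Leg 2: γ = 1.17; Δt_2 = 1.170 × 10.9 = 12.75 years.
Total: 4.870 + 12.75 years.

Δt = 17.6 years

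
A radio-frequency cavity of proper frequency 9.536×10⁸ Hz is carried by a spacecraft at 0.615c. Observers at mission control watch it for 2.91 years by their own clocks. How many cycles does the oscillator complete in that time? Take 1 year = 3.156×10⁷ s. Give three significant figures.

γ = 1/√(1 − 0.615²) = 1/√0.6218 = 1.268
During 2.91 years of lab time, the oscillator's proper time advances by τ = Δt/γ = 2.91/1.268 = 2.295 years = 7.242×10⁷ s.
N = f × τ = 9.536×10⁸ × 7.242×10⁷ = 6.906×10¹⁶.

N = 6.91×10¹⁶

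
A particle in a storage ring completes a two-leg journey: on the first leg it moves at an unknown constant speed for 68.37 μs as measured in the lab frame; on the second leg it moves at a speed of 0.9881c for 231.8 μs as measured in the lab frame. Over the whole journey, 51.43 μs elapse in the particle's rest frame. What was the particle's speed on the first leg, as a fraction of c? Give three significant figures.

β = 0.973

Leg 1: speed unknown; τ_1 = 68.37/γ_1.
Leg 2: γ = 1/√(1 − 0.9881²) = 1/√0.02366 = 6.501; τ_2 = 231.8/6.501 = 35.65 μs.
Total proper time: τ_1 + 35.65 = 51.43, so τ_1 = 51.43 − 35.65 = 15.78 μs.
γ_1 = 68.37/15.78 = 4.334; β = √(1 − 1/γ²) = √0.9468.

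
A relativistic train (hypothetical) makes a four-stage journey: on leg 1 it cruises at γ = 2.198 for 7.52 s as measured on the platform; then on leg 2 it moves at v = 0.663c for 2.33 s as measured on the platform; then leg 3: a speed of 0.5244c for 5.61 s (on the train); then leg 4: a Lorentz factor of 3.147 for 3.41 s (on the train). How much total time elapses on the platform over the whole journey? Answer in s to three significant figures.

Δt = 27.2 s

Leg 1: 7.52 s is already measured on the platform.
Leg 2: 2.33 s is already measured on the platform.
Leg 3: γ = 1/√(1 − 0.5244²) = 1/√0.7250 = 1.174; Δt_3 = 1.174 × 5.61 = 6.589 s.
Leg 4: γ = 3.147; Δt_4 = 3.147 × 3.41 = 10.73 s.
Total: 7.520 + 2.330 + 6.589 + 10.73 s.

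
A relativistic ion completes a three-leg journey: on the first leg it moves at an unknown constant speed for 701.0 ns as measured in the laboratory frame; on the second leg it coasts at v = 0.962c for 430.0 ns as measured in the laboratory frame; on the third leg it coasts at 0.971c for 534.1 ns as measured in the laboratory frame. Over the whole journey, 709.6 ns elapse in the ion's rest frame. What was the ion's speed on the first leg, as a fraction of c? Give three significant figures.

Leg 1: speed unknown; τ_1 = 701.0/γ_1.
Leg 2: γ = 1/√(1 − 0.962²) = 1/√0.07456 = 3.662; τ_2 = 430.0/3.662 = 117.4 ns.
Leg 3: γ = 1/√(1 − 0.971²) = 1/√0.05716 = 4.183; τ_3 = 534.1/4.183 = 127.7 ns.
Total proper time: τ_1 + 117.4 + 127.7 = 709.6, so τ_1 = 709.6 − 245.1 = 464.5 ns.
γ_1 = 701.0/464.5 = 1.509; β = √(1 − 1/γ²) = √0.5609.

β = 0.749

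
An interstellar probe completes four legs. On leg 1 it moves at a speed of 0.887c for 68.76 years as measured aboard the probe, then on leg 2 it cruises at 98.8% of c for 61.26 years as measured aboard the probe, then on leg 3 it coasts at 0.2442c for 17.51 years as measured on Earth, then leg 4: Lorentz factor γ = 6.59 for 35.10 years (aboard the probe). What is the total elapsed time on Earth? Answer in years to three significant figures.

Leg 1: γ = 1/√(1 − 0.887²) = 1/√0.2132 = 2.166; Δt_1 = 2.166 × 68.76 = 148.9 years.
Leg 2: β = 0.988; γ = 1/√(1 − 0.988²) = 1/√0.02386 = 6.474; Δt_2 = 6.474 × 61.26 = 396.6 years.
Leg 3: 17.51 years is already measured on Earth.
Leg 4: γ = 6.59; Δt_4 = 6.590 × 35.10 = 231.3 years.
Total: 148.9 + 396.6 + 17.51 + 231.3 years.

Δt = 794 years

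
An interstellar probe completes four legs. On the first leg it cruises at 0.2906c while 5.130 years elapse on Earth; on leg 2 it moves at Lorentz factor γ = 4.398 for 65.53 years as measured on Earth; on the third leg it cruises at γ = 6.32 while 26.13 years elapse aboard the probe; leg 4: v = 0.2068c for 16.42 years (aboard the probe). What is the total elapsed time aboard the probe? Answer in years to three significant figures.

τ = 62.4 years

Leg 1: γ = 1/√(1 − 0.2906²) = 1/√0.9156 = 1.045; τ_1 = 5.130/1.045 = 4.909 years.
Leg 2: γ = 4.398; τ_2 = 65.53/4.398 = 14.90 years.
Leg 3: 26.13 years is already measured aboard the probe.
Leg 4: 16.42 years is already measured aboard the probe.
Total: 4.909 + 14.90 + 26.13 + 16.42 years.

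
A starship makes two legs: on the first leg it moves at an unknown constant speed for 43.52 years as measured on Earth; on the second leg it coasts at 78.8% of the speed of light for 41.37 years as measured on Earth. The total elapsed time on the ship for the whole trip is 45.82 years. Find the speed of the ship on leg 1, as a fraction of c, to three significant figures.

Leg 1: speed unknown; τ_1 = 43.52/γ_1.
Leg 2: β = 0.788; γ = 1/√(1 − 0.788²) = 1/√0.3791 = 1.624; τ_2 = 41.37/1.624 = 25.47 years.
Total proper time: τ_1 + 25.47 = 45.82, so τ_1 = 45.82 − 25.47 = 20.35 years.
γ_1 = 43.52/20.35 = 2.139; β = √(1 − 1/γ²) = √0.7814.

β = 0.884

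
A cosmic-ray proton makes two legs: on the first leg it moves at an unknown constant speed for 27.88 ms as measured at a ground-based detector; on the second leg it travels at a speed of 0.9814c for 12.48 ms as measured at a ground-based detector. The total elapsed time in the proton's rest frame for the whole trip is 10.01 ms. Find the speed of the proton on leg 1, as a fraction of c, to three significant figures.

Leg 1: speed unknown; τ_1 = 27.88/γ_1.
Leg 2: γ = 1/√(1 − 0.9814²) = 1/√0.03685 = 5.209; τ_2 = 12.48/5.209 = 2.396 ms.
Total proper time: τ_1 + 2.396 = 10.01, so τ_1 = 10.01 − 2.396 = 7.614 ms.
γ_1 = 27.88/7.614 = 3.662; β = √(1 − 1/γ²) = √0.9254.

β = 0.962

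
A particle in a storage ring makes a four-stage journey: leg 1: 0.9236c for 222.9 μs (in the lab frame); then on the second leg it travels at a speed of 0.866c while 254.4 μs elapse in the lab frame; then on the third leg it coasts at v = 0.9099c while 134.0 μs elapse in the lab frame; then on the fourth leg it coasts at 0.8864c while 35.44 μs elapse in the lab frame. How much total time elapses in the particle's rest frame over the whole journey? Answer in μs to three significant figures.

Leg 1: γ = 1/√(1 − 0.9236²) = 1/√0.1470 = 2.609; τ_1 = 222.9/2.609 = 85.45 μs.
Leg 2: γ = 1/√(1 − 0.866²) = 1/√0.2500 = 2.000; τ_2 = 254.4/2.000 = 127.2 μs.
Leg 3: γ = 1/√(1 − 0.9099²) = 1/√0.1721 = 2.411; τ_3 = 134.0/2.411 = 55.59 μs.
Leg 4: γ = 1/√(1 − 0.8864²) = 1/√0.2143 = 2.160; τ_4 = 35.44/2.160 = 16.41 μs.
Total: 85.45 + 127.2 + 55.59 + 16.41 μs.

τ = 285 μs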